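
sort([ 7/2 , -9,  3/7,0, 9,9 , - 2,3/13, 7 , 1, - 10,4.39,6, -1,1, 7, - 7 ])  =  [  -  10 , - 9 , - 7, - 2, -1,0, 3/13 , 3/7, 1,1, 7/2,  4.39 , 6 , 7,  7, 9,  9] 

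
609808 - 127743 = 482065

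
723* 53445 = 38640735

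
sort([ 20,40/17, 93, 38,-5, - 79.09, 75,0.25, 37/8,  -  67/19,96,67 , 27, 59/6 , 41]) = [  -  79.09, - 5,-67/19,  0.25, 40/17, 37/8, 59/6,20, 27,38, 41,67,75,93,96] 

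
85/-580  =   - 1 + 99/116 = - 0.15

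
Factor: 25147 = 25147^1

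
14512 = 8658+5854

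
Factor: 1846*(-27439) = -2^1*13^1*23^1*71^1 * 1193^1 =- 50652394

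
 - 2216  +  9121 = 6905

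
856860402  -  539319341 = 317541061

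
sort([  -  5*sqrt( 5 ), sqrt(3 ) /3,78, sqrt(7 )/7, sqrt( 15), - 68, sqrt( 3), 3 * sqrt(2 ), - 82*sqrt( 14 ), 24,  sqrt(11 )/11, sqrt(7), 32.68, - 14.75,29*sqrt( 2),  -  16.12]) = [ - 82*sqrt( 14),  -  68, - 16.12, - 14.75 ,  -  5*sqrt(5),sqrt( 11 ) /11, sqrt( 7 )/7, sqrt( 3 )/3, sqrt( 3), sqrt(7), sqrt( 15),3 * sqrt( 2), 24, 32.68, 29*sqrt(2), 78]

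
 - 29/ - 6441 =29/6441=0.00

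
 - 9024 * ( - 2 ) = 18048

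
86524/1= 86524 = 86524.00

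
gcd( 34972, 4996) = 4996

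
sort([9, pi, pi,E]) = [ E,pi, pi, 9]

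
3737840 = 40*93446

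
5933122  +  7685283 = 13618405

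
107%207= 107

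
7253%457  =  398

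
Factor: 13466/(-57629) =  - 2^1*11^( - 1)* 13^ ( - 2 )*31^( - 1)*6733^1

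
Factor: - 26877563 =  - 26877563^1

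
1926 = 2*963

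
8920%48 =40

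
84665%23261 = 14882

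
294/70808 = 147/35404 = 0.00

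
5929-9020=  - 3091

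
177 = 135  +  42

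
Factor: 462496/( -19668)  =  -776/33  =  - 2^3*3^( - 1)*11^( - 1) * 97^1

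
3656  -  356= 3300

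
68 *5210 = 354280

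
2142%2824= 2142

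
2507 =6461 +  - 3954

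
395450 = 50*7909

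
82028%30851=20326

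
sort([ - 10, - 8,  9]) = [ - 10, - 8, 9] 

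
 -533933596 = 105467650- 639401246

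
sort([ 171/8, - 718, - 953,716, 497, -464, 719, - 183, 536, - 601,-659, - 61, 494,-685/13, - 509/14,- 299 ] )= [ - 953,- 718, - 659, - 601,-464,-299,-183,-61,-685/13, - 509/14, 171/8, 494,  497, 536,716, 719 ] 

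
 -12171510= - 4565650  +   - 7605860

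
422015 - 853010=- 430995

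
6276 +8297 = 14573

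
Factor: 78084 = 2^2*3^4*241^1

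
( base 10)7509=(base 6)54433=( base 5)220014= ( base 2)1110101010101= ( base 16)1D55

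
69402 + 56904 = 126306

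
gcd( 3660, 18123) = 3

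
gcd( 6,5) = 1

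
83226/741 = 112+6/19 = 112.32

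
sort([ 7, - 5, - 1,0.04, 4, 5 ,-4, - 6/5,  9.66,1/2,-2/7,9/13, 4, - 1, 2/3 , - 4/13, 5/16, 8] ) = [ - 5, - 4, - 6/5, - 1, - 1,  -  4/13, - 2/7, 0.04, 5/16,1/2, 2/3,9/13, 4, 4, 5,7, 8, 9.66]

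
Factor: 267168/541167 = 352/713   =  2^5*11^1* 23^( - 1)*31^(-1)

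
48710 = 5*9742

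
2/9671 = 2/9671=0.00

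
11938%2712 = 1090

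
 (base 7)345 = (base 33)5F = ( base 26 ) 6o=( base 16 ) b4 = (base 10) 180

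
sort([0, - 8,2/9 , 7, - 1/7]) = [ - 8, - 1/7, 0,2/9,7 ] 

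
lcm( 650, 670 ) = 43550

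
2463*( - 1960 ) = -4827480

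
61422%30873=30549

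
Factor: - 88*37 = -3256 = - 2^3*11^1*37^1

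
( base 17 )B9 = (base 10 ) 196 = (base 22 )8K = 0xC4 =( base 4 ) 3010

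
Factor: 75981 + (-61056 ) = 3^1 * 5^2*199^1 = 14925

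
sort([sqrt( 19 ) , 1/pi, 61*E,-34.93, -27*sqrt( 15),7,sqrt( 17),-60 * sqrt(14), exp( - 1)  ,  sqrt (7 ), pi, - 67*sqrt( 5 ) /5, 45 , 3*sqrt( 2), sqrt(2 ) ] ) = [  -  60 * sqrt( 14) , - 27 * sqrt( 15),-34.93, - 67*sqrt(5 ) /5, 1/pi, exp(  -  1 ), sqrt( 2 ),sqrt( 7 ), pi , sqrt( 17), 3 * sqrt( 2),sqrt( 19 ), 7, 45, 61*E ]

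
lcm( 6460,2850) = 96900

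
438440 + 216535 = 654975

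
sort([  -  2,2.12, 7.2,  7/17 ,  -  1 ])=[ - 2, - 1, 7/17,2.12,7.2 ]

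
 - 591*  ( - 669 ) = 395379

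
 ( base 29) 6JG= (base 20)E0D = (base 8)12755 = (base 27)7io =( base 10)5613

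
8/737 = 8/737 = 0.01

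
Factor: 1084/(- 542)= - 2^1 =- 2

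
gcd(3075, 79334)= 1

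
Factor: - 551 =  - 19^1*29^1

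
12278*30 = 368340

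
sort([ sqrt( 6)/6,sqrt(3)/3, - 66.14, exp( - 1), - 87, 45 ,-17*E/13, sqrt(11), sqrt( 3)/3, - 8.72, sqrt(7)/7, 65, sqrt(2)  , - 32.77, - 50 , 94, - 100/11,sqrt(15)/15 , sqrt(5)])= [  -  87, - 66.14,-50, - 32.77,  -  100/11, - 8.72, - 17*E/13, sqrt(15)/15,exp( - 1 ), sqrt (7 ) /7,sqrt (6) /6, sqrt(3)/3, sqrt( 3)/3,sqrt( 2), sqrt (5), sqrt( 11), 45,65, 94 ]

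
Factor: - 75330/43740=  - 31/18 = - 2^( - 1)*3^(-2)*31^1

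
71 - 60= 11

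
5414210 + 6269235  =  11683445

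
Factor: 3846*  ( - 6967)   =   - 26795082 = - 2^1*3^1*641^1 * 6967^1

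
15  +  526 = 541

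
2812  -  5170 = - 2358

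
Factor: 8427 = 3^1*53^2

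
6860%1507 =832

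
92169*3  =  276507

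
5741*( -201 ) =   -  1153941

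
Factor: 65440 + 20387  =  85827 = 3^1*7^1*61^1*67^1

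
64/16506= 32/8253= 0.00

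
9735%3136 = 327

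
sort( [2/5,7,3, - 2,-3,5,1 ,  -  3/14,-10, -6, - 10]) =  [ - 10 ,-10, - 6 , - 3 , - 2, -3/14, 2/5, 1 , 3 , 5,  7]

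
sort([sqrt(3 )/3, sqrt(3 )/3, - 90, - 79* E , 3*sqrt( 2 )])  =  [  -  79*E, - 90, sqrt(3)/3, sqrt(  3)/3, 3*sqrt( 2)]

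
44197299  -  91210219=-47012920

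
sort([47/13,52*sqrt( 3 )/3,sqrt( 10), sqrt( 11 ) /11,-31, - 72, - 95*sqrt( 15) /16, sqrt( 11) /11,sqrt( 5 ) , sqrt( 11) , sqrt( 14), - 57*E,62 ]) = [ - 57*E, - 72,-31,  -  95 * sqrt( 15 ) /16, sqrt( 11)/11,  sqrt(11 )/11 , sqrt( 5 ), sqrt(10 ), sqrt(11 ),47/13,sqrt( 14 ),52*sqrt(3 )/3,62]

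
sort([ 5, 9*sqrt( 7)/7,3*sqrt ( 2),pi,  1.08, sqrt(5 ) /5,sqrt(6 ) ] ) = [ sqrt(5)/5,1.08, sqrt (6), pi, 9 * sqrt( 7 ) /7, 3*sqrt( 2),5 ]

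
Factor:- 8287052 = -2^2 *83^1 * 109^1 * 229^1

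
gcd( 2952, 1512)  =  72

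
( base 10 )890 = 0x37A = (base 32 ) RQ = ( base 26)186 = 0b1101111010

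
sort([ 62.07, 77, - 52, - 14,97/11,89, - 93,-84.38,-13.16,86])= [ - 93, - 84.38, - 52, - 14 , - 13.16 , 97/11, 62.07,77, 86, 89]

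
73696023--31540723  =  105236746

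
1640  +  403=2043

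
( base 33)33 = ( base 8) 146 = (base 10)102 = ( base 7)204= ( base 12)86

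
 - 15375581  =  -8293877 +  - 7081704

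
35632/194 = 183 + 65/97 = 183.67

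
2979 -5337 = - 2358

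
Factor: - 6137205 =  -3^1*5^1*23^1*17789^1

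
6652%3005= 642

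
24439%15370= 9069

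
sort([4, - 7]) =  [ - 7 , 4]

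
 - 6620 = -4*1655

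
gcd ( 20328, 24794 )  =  154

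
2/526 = 1/263=0.00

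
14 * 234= 3276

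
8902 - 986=7916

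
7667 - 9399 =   -  1732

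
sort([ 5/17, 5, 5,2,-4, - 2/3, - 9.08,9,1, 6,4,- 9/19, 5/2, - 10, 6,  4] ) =[ - 10, - 9.08, - 4, - 2/3,-9/19,5/17,1, 2,5/2,4 , 4 , 5,5,6,6,9]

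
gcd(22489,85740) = 1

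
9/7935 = 3/2645 = 0.00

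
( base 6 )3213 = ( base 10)729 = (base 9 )1000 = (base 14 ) 3A1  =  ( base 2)1011011001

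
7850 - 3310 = 4540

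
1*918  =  918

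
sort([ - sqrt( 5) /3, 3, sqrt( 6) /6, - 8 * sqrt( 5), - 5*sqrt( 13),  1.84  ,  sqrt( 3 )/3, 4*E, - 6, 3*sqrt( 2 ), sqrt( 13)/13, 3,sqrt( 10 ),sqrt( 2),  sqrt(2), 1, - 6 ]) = [-5*sqrt( 13), - 8* sqrt( 5) ,-6,-6 , - sqrt (5 )/3, sqrt(13)/13,sqrt( 6)/6, sqrt( 3) /3, 1 , sqrt( 2), sqrt (2) , 1.84,3,3,sqrt(10 ), 3*sqrt( 2 ), 4*E ]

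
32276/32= 8069/8 =1008.62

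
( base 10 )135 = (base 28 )4N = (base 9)160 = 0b10000111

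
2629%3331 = 2629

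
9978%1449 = 1284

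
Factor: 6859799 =193^1 *35543^1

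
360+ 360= 720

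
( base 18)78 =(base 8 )206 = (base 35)3t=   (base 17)7F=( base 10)134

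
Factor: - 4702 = -2^1 * 2351^1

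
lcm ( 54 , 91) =4914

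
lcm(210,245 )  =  1470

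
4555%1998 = 559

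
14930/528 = 28+73/264= 28.28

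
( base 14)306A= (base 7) 33163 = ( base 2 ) 10000010000110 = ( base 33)7la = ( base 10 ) 8326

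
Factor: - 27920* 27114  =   - 757022880=- 2^5  *3^1 * 5^1*349^1*4519^1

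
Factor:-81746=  - 2^1* 7^1*5839^1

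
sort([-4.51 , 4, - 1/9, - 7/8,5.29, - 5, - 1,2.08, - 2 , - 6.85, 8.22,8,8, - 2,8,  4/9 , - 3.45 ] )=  [ - 6.85, -5,  -  4.51, - 3.45, - 2,-2 , - 1,  -  7/8, - 1/9, 4/9,2.08,4,5.29, 8,8,8,8.22 ] 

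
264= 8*33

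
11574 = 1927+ 9647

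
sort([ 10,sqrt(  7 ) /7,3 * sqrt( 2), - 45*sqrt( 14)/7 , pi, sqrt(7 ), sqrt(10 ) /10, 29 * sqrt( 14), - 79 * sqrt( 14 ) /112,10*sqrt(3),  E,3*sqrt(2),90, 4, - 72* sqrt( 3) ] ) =[ - 72 *sqrt(3), - 45*sqrt( 14)/7, - 79*sqrt( 14)/112, sqrt (10)/10, sqrt( 7)/7,sqrt ( 7 ),E, pi,4,3* sqrt( 2 ) , 3*sqrt(2 ) , 10,  10*sqrt(3 ),90, 29 * sqrt ( 14 )] 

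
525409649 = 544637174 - 19227525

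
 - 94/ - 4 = 23  +  1/2 = 23.50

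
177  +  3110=3287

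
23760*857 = 20362320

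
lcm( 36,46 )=828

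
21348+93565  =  114913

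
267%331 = 267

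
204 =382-178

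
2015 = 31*65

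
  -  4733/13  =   - 365  +  12/13 = -364.08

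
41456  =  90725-49269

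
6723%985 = 813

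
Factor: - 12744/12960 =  - 2^( - 2)*3^( - 1 ) * 5^( - 1 )*59^1 = - 59/60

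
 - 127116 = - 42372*3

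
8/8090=4/4045=0.00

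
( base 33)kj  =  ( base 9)834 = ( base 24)147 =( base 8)1247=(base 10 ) 679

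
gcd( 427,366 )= 61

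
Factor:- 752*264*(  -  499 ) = 2^7*3^1*11^1*47^1*499^1 = 99065472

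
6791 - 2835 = 3956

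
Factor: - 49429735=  - 5^1*19^1*520313^1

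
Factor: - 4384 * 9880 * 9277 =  - 401823235840 = -  2^8*5^1*13^1*19^1*137^1 * 9277^1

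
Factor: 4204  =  2^2*1051^1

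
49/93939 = 49/93939 = 0.00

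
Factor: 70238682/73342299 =23412894/24447433  =  2^1 *3^1*19^(-1) * 1286707^( - 1 ) * 3902149^1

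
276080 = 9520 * 29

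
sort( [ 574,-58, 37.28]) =[ - 58,  37.28,574]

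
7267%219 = 40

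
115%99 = 16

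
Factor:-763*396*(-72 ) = 2^5  *  3^4*7^1 * 11^1 * 109^1 = 21754656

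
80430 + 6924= 87354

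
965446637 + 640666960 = 1606113597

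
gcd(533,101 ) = 1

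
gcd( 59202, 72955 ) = 1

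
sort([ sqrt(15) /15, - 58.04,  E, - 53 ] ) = [ - 58.04, - 53, sqrt( 15)/15,E]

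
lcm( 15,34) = 510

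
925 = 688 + 237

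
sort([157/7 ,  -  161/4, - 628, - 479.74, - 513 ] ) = [ - 628,- 513,-479.74, - 161/4 , 157/7]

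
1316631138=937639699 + 378991439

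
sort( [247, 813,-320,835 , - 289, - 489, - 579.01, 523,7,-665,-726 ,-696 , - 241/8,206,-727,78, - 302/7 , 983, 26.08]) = [-727,-726 ,  -  696 , - 665 ,-579.01, - 489,-320, - 289, - 302/7, - 241/8, 7, 26.08, 78 , 206, 247, 523,813,835, 983]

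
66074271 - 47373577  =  18700694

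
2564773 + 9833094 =12397867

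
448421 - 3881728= - 3433307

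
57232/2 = 28616 = 28616.00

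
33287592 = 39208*849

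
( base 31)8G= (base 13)174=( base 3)100210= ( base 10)264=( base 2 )100001000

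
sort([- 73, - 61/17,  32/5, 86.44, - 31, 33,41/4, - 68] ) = [-73, - 68, - 31,  -  61/17 , 32/5,41/4, 33,  86.44 ]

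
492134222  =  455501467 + 36632755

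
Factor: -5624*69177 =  - 2^3*3^1*19^1*37^1*23059^1 =- 389051448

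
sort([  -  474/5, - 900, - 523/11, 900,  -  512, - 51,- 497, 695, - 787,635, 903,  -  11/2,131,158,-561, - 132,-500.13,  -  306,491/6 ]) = [ - 900, - 787 , - 561, - 512,-500.13, - 497,-306, - 132, -474/5, - 51, - 523/11, -11/2,491/6, 131,  158 , 635,695,900,903]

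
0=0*680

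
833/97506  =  833/97506 = 0.01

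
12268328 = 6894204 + 5374124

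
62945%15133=2413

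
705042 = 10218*69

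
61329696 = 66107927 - 4778231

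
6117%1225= 1217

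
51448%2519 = 1068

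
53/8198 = 53/8198 = 0.01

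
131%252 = 131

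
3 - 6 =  - 3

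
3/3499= 3/3499 = 0.00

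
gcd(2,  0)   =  2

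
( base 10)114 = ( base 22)54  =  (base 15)79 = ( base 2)1110010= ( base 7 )222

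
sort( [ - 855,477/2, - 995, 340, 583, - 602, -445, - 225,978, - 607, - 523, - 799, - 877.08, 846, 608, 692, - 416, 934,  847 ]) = [ - 995, - 877.08, - 855, - 799, - 607, - 602,-523,-445, - 416, - 225,  477/2,340, 583, 608 , 692, 846, 847,934 , 978 ]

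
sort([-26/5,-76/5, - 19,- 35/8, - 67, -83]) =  [ -83 , - 67, - 19, - 76/5, - 26/5, - 35/8]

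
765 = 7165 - 6400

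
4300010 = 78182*55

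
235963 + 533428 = 769391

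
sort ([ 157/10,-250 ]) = [ - 250, 157/10]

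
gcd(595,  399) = 7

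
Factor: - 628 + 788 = 2^5*5^1  =  160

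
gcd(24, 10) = 2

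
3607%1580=447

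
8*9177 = 73416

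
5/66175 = 1/13235  =  0.00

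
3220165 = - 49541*( - 65 )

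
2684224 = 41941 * 64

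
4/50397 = 4/50397 = 0.00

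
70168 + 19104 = 89272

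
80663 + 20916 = 101579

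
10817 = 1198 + 9619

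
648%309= 30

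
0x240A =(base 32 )90A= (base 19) 16ab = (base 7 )35620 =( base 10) 9226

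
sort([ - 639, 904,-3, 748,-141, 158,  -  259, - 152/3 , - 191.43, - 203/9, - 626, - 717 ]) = [ - 717 , - 639, -626, - 259, - 191.43, - 141, - 152/3, - 203/9, - 3 , 158,748, 904 ]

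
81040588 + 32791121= 113831709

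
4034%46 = 32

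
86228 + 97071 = 183299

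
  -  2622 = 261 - 2883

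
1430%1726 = 1430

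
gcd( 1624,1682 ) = 58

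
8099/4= 8099/4 = 2024.75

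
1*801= 801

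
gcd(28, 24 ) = 4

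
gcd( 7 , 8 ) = 1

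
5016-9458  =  -4442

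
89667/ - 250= -359 + 83/250  =  - 358.67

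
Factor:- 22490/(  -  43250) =13/25 = 5^ (- 2)*13^1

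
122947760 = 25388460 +97559300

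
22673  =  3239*7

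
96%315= 96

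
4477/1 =4477 = 4477.00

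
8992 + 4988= 13980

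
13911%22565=13911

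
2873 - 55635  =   - 52762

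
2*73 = 146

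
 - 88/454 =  - 1 + 183/227  =  - 0.19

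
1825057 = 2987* 611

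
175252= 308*569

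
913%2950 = 913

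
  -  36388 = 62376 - 98764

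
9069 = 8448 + 621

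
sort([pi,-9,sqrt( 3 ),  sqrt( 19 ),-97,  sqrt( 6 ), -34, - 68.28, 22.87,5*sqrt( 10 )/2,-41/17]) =[ - 97,-68.28, - 34, - 9, - 41/17, sqrt( 3 ), sqrt( 6 ), pi, sqrt( 19 ) , 5 *sqrt( 10)/2,  22.87 ] 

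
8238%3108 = 2022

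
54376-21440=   32936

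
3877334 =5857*662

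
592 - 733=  - 141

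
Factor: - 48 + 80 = 32 = 2^5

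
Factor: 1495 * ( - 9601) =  - 5^1*13^1  *  23^1*9601^1 = - 14353495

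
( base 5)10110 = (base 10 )655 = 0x28F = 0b1010001111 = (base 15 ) 2da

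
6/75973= 6/75973  =  0.00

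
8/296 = 1/37 = 0.03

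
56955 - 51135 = 5820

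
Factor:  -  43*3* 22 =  - 2838 = -2^1*3^1*11^1*43^1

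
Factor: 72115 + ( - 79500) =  - 7385 = - 5^1*7^1*211^1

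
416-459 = -43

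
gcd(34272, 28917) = 1071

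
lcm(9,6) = 18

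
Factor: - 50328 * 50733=  -  2^3 * 3^6 * 233^1*1879^1 = - 2553290424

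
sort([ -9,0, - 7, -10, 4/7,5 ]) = [ - 10, - 9, - 7,0,4/7, 5 ] 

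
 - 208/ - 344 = 26/43 = 0.60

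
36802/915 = 40 + 202/915 =40.22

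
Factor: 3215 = 5^1*643^1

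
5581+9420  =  15001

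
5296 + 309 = 5605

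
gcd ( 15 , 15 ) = 15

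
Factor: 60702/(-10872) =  - 2^( - 2 ) * 3^( - 1)*67^1 = - 67/12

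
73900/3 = 73900/3 = 24633.33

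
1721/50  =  34+21/50 = 34.42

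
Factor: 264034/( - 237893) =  -2^1*97^1*233^ (- 1 )*1021^ (-1 )*1361^1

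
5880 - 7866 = -1986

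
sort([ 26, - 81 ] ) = [ - 81,26 ]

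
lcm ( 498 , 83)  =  498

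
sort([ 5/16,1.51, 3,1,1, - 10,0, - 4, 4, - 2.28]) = [ - 10, - 4, - 2.28,0,5/16,1,1, 1.51 , 3,4] 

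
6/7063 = 6/7063 = 0.00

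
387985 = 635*611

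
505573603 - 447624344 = 57949259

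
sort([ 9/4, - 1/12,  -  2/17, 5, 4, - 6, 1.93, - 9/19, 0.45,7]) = [-6, - 9/19, - 2/17,-1/12, 0.45, 1.93,9/4, 4,5, 7]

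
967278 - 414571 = 552707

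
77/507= 77/507 = 0.15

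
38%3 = 2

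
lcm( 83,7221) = 7221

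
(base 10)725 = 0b1011010101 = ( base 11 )5aa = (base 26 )11n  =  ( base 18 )245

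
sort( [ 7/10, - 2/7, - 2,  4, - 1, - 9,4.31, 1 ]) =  [ - 9,-2, - 1, - 2/7, 7/10, 1,  4, 4.31] 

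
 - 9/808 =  - 9/808 = - 0.01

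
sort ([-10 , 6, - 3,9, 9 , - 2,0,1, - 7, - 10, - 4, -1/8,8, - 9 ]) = [-10, - 10,-9 , - 7,-4, - 3,  -  2,  -  1/8,0,1,6, 8, 9, 9 ]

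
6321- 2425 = 3896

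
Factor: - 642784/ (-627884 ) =160696/156971  =  2^3*53^1*379^1 * 156971^(- 1) 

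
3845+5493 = 9338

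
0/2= 0 = 0.00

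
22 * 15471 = 340362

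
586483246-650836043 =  - 64352797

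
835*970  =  809950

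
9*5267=47403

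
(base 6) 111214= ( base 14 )35b4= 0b10010010011010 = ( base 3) 110212001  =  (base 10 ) 9370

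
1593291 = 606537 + 986754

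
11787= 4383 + 7404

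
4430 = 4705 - 275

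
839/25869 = 839/25869 = 0.03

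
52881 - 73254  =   - 20373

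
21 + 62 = 83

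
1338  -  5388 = -4050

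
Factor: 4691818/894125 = 2^1*5^ ( - 3)*23^( - 1)*311^( - 1) *2345909^1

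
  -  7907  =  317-8224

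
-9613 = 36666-46279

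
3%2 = 1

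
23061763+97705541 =120767304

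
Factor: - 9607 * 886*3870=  - 2^2*3^2*5^1* 13^1*43^1*443^1 * 739^1 = - 32940673740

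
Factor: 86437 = 13^1 * 61^1 *109^1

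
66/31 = 2 + 4/31 = 2.13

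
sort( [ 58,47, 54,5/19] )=[ 5/19 , 47,54, 58 ]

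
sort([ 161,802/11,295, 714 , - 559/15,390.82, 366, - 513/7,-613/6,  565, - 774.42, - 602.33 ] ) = [- 774.42 , - 602.33, - 613/6,-513/7, - 559/15,802/11, 161, 295,366, 390.82,565, 714]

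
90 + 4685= 4775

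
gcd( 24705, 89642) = 1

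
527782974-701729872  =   - 173946898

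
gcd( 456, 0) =456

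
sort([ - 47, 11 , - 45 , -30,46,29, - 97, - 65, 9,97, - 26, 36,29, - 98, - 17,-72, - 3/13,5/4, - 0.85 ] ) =[-98, - 97,-72,  -  65,-47, - 45, - 30, - 26, - 17, - 0.85,-3/13,  5/4,9,11,29, 29, 36 , 46,97]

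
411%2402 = 411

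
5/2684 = 5/2684 =0.00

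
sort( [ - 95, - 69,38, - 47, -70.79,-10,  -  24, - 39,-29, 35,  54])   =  [ - 95,  -  70.79,-69, - 47 , - 39,- 29,-24, - 10,35,38,54] 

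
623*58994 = 36753262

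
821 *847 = 695387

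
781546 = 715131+66415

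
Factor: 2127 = 3^1 * 709^1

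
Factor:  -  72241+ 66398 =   -  5843 = -5843^1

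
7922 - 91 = 7831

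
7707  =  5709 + 1998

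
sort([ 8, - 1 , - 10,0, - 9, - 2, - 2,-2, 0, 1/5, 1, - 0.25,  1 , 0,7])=[ - 10,-9, - 2,-2, - 2,-1, - 0.25, 0 , 0, 0,1/5,1, 1, 7,  8]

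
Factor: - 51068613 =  - 3^1* 17022871^1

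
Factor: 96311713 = 71^1*1356503^1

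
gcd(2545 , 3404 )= 1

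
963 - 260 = 703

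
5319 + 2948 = 8267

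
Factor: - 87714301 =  - 3733^1*23497^1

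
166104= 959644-793540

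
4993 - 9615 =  - 4622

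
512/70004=128/17501 = 0.01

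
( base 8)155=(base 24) 4D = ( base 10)109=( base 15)74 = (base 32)3D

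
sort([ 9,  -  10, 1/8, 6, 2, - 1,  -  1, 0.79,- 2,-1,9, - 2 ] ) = [ - 10, - 2,-2, - 1, - 1,-1,1/8,0.79,2, 6, 9,9] 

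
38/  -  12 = -19/6  =  -3.17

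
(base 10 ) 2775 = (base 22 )5G3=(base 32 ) 2mn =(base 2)101011010111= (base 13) 1356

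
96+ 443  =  539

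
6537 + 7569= 14106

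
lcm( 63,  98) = 882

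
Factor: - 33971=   -  7^1*23^1 *211^1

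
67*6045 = 405015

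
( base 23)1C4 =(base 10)809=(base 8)1451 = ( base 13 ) 4a3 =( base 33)oh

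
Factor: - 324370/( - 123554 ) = 995/379 = 5^1*199^1*379^( - 1 ) 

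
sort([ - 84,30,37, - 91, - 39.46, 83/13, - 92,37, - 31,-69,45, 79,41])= [ - 92, - 91,-84 , - 69,-39.46, - 31,83/13,30,37,37, 41,45, 79]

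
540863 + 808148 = 1349011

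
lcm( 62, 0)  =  0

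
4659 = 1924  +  2735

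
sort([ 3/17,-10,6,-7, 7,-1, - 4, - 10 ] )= [ - 10,- 10, - 7,  -  4, - 1, 3/17, 6, 7]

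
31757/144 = 31757/144 = 220.53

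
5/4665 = 1/933= 0.00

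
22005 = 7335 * 3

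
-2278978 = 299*( - 7622)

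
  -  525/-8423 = 525/8423 = 0.06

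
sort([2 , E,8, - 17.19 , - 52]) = [ - 52, - 17.19,  2,E, 8 ] 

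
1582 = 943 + 639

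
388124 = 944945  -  556821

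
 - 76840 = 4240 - 81080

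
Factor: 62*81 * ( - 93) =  - 467046 = - 2^1 *3^5*31^2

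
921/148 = 921/148=6.22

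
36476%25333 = 11143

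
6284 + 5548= 11832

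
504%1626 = 504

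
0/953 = 0 = 0.00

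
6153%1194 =183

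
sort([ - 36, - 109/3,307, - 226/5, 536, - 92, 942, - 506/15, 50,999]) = [-92, - 226/5, - 109/3, - 36, - 506/15,50, 307,536,942,  999] 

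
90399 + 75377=165776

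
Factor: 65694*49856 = 3275240064 = 2^7 * 3^1 * 19^1 * 41^1*  10949^1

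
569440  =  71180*8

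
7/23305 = 7/23305=0.00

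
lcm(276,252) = 5796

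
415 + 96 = 511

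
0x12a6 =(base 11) 3650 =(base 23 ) 90d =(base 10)4774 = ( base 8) 11246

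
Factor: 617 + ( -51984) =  - 31^1*1657^1 =- 51367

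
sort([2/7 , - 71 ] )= [ - 71,2/7]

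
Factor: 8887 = 8887^1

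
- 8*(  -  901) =7208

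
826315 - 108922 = 717393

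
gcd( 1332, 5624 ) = 148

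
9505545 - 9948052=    - 442507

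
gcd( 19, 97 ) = 1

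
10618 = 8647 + 1971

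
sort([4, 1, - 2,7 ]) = [ - 2, 1,4, 7]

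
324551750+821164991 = 1145716741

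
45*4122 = 185490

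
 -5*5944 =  - 29720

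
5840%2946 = 2894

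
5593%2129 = 1335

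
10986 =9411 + 1575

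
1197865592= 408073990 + 789791602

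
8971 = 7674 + 1297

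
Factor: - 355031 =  - 355031^1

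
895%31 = 27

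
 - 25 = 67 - 92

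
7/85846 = 7/85846 = 0.00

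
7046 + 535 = 7581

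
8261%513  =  53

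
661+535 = 1196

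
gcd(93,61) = 1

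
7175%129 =80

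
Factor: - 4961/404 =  - 2^( - 2 )*  11^2*41^1*101^( - 1) 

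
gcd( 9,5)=1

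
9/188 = 9/188=0.05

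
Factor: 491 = 491^1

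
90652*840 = 76147680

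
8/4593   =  8/4593=0.00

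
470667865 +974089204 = 1444757069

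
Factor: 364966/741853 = 398/809 = 2^1 * 199^1*809^( - 1)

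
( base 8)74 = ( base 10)60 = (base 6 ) 140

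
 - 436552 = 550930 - 987482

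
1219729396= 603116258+616613138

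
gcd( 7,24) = 1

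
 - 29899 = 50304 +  - 80203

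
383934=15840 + 368094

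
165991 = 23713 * 7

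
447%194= 59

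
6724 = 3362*2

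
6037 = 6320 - 283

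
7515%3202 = 1111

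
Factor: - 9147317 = -1093^1*8369^1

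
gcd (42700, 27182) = 2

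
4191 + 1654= 5845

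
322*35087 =11298014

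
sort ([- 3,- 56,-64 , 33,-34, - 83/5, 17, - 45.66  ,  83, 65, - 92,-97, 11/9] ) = [ - 97, - 92, - 64,-56, - 45.66, - 34, - 83/5,-3, 11/9, 17, 33,65,83 ] 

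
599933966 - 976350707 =- 376416741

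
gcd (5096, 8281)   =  637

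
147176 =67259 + 79917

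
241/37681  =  241/37681 = 0.01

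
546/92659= 78/13237 = 0.01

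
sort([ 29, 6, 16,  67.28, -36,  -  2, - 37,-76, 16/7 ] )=[ - 76 ,-37, - 36,-2, 16/7, 6, 16, 29  ,  67.28]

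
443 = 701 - 258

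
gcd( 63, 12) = 3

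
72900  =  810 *90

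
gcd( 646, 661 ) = 1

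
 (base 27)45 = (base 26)49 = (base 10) 113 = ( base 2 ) 1110001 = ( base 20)5D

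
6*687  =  4122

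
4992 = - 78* ( - 64 )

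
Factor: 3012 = 2^2*3^1*251^1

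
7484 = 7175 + 309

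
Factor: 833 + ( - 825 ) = 8 = 2^3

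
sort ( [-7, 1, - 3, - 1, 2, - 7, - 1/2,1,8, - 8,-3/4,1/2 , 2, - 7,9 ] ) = [ - 8, - 7, - 7, - 7, - 3,-1, - 3/4, - 1/2, 1/2,1, 1,2,2, 8,9] 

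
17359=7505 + 9854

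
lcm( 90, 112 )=5040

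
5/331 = 5/331 =0.02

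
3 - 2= 1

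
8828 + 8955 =17783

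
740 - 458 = 282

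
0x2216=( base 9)12865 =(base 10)8726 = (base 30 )9KQ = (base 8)21026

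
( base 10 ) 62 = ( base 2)111110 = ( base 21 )2K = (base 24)2e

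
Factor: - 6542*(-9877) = 64615334 = 2^1*7^1*17^1 * 83^1*3271^1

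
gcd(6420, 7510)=10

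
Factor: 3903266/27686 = 109^( - 1 )  *  127^( - 1)*1951633^1 = 1951633/13843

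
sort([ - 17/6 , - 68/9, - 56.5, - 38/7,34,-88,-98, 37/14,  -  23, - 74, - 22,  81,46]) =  [ - 98,-88, - 74, - 56.5,  -  23, - 22 , - 68/9,  -  38/7, - 17/6 , 37/14,34, 46,81] 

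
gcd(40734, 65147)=1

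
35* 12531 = 438585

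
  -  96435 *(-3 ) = 289305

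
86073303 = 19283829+66789474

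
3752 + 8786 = 12538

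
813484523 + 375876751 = 1189361274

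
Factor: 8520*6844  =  2^5 * 3^1*5^1 * 29^1*59^1*71^1=58310880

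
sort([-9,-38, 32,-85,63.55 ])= [ - 85,  -  38 , - 9, 32, 63.55]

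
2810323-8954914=  -  6144591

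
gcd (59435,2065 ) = 5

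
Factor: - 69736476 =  - 2^2*3^1*5811373^1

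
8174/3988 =4087/1994 =2.05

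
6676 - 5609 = 1067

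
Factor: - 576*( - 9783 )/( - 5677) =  - 5635008/5677  =  -2^6*3^4 * 7^( - 1)* 811^( -1 )*1087^1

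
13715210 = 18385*746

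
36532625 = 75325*485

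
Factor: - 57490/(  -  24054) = 3^(-1)*5^1*19^(-1) * 211^( -1 )*5749^1 = 28745/12027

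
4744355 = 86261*55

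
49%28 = 21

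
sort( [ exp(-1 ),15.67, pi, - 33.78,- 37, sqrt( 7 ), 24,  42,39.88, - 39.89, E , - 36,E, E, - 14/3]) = [ - 39.89,- 37  , - 36, - 33.78,-14/3,exp( - 1),sqrt(7 ),E, E, E, pi,15.67, 24, 39.88, 42]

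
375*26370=9888750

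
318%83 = 69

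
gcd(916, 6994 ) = 2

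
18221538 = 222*82079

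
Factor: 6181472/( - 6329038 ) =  - 2^4*11^1 *17^1*1033^1*3164519^(-1) = - 3090736/3164519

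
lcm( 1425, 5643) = 141075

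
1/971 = 1/971 = 0.00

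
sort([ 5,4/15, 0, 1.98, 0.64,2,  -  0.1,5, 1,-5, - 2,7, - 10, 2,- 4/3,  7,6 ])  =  [ - 10,- 5, - 2, - 4/3, - 0.1,0, 4/15,0.64,1, 1.98, 2, 2  ,  5, 5, 6,7, 7]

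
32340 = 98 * 330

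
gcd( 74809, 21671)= 1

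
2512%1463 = 1049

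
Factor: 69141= 3^1*19^1 *1213^1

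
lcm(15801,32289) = 742647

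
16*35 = 560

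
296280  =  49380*6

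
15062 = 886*17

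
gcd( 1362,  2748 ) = 6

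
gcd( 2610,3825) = 45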